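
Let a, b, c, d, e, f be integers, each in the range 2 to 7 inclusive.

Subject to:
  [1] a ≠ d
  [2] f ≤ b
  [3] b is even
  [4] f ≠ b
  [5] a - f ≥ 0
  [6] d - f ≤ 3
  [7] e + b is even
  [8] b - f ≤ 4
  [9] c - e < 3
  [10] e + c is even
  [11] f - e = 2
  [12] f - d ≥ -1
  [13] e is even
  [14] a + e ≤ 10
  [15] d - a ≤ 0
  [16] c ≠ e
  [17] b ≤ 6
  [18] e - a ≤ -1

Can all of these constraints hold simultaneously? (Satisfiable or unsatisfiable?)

Setting (a, b, c, d, e, f) = (6, 6, 4, 4, 2, 4) satisfies everything: constraint 5: a - f = 2; constraint 6: d - f = 0, and the others follow.

Satisfiable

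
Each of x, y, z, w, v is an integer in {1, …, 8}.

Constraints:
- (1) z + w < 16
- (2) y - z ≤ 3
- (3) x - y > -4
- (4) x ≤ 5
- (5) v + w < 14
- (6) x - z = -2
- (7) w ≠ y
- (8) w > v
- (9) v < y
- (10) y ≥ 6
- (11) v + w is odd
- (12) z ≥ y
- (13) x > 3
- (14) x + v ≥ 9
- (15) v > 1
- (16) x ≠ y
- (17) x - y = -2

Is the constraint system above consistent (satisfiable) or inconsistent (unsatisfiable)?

One satisfying assignment is x = 5, y = 7, z = 7, w = 6, v = 5.
For the less obvious constraints — constraint 1: z + w = 13; constraint 2: y - z = 0; constraint 3: x - y = -2 — and the others hold by inspection.

Satisfiable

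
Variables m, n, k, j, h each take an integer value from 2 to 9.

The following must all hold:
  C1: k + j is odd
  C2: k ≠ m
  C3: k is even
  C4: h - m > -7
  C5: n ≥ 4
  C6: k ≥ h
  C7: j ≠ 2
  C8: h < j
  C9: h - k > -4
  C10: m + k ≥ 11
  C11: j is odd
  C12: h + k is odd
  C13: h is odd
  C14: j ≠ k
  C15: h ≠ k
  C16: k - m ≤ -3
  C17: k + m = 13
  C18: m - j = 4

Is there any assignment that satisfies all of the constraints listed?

The assignment m = 9, n = 7, k = 4, j = 5, h = 3 works:
  constraint 4 holds since h - m = -6.
  constraint 9 holds since h - k = -1.
The rest check out directly.

Satisfiable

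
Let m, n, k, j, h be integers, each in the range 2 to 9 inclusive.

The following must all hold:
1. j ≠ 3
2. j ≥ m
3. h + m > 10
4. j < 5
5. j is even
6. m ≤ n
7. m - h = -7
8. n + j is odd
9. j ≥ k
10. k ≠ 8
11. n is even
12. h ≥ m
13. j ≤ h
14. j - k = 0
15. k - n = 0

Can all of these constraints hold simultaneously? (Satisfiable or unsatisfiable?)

Unsatisfiable

Constraint 11 makes n even and constraint 5 makes j even, so n + j must be even. Constraint 8 says n + j is odd — contradiction.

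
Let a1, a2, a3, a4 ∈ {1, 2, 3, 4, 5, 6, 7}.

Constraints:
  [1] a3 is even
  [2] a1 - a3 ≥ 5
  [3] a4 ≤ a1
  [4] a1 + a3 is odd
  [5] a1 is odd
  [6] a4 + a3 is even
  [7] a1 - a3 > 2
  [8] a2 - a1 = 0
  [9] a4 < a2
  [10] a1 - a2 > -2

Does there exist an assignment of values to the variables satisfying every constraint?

Take a1 = 7, a2 = 7, a3 = 2, a4 = 4. Then constraint 2: a1 - a3 = 5; constraint 7: a1 - a3 = 5, and every other listed constraint is also met.

Satisfiable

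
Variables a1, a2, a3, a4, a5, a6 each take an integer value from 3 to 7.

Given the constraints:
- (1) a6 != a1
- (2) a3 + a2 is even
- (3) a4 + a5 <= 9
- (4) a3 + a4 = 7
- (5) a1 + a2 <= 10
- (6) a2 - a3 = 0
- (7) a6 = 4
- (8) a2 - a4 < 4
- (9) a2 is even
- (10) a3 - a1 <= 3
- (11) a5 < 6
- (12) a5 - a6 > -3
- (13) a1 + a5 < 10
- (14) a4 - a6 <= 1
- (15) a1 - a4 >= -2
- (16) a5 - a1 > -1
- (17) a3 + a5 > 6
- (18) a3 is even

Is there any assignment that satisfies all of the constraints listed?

Satisfiable

Take a1 = 3, a2 = 4, a3 = 4, a4 = 3, a5 = 4, a6 = 4. Then constraint 3: a4 + a5 = 7; constraint 4: a3 + a4 = 7, and every other listed constraint is also met.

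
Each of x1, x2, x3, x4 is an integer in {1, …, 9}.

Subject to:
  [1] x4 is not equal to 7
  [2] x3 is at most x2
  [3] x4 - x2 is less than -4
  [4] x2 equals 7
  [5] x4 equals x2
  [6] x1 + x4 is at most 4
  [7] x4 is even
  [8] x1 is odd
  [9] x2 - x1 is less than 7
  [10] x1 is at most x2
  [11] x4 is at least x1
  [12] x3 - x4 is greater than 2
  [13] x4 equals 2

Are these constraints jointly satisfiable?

Constraint 13 fixes x4 = 2 and constraint 4 fixes x2 = 7, but constraint 5 requires x4 = x2. Since 2 ≠ 7, contradiction.

Unsatisfiable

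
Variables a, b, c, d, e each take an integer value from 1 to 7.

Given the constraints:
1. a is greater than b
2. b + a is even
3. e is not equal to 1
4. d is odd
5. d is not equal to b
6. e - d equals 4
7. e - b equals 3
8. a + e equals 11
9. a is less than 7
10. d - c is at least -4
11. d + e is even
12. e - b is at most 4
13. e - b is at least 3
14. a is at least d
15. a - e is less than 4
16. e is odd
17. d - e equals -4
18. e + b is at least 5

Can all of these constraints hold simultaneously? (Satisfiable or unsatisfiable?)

Setting (a, b, c, d, e) = (6, 2, 5, 1, 5) satisfies everything: constraint 6: e - d = 4; constraint 7: e - b = 3, and the others follow.

Satisfiable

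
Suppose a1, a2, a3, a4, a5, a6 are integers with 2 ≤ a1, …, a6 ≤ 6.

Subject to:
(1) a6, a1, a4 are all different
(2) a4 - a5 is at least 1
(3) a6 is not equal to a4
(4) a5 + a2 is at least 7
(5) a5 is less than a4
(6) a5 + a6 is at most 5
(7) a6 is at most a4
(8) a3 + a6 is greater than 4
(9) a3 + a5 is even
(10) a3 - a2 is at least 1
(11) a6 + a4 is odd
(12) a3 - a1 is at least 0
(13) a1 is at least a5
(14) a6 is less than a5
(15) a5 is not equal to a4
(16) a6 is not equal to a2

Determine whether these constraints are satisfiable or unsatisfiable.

Take a1 = 4, a2 = 4, a3 = 5, a4 = 5, a5 = 3, a6 = 2. Then constraint 2: a4 - a5 = 2; constraint 4: a5 + a2 = 7, and every other listed constraint is also met.

Satisfiable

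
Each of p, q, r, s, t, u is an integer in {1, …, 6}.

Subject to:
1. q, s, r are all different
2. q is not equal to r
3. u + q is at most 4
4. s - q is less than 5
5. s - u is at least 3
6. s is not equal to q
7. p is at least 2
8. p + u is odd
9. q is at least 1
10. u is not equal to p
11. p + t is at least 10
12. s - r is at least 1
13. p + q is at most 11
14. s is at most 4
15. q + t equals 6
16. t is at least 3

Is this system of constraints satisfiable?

The assignment p = 6, q = 2, r = 1, s = 4, t = 4, u = 1 works:
  constraint 3 holds since u + q = 3.
  constraint 4 holds since s - q = 2.
The rest check out directly.

Satisfiable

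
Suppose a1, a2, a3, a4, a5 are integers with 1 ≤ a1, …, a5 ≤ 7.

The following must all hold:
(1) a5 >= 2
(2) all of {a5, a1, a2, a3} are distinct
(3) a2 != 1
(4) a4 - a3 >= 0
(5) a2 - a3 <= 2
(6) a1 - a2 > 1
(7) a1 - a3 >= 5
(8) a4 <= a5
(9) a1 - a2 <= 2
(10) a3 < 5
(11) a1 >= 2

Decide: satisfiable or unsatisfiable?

Unsatisfiable

Constraints 5, 7, and 9 give a1 − a3 ≥ 5, a3 − a2 ≥ -2, a2 − a1 ≥ -2.
Adding all 3 inequalities: the left sides telescope to 0, and the right sides sum to 5 + (-2) + (-2) = 1. So 0 ≥ 1, which is false.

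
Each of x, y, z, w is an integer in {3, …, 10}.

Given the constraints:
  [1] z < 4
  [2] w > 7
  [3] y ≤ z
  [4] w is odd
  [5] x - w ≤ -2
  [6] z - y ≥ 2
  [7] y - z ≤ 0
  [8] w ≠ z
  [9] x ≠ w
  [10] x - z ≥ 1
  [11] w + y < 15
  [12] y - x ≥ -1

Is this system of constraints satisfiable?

Unsatisfiable

Constraints 6, 10, and 12 give y − x ≥ -1, x − z ≥ 1, z − y ≥ 2.
Adding all 3 inequalities: the left sides telescope to 0, and the right sides sum to (-1) + 1 + 2 = 2. So 0 ≥ 2, which is false.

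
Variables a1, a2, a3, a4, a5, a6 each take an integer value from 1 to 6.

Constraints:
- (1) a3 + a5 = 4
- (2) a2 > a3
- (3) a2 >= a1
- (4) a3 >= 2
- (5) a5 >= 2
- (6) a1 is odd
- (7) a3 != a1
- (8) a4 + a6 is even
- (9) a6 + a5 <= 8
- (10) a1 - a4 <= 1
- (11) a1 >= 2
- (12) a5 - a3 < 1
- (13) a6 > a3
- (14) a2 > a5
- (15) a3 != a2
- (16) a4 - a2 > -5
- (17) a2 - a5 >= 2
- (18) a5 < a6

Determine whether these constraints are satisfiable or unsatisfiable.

Take a1 = 3, a2 = 6, a3 = 2, a4 = 2, a5 = 2, a6 = 6. Then constraint 1: a3 + a5 = 4; constraint 9: a6 + a5 = 8, and every other listed constraint is also met.

Satisfiable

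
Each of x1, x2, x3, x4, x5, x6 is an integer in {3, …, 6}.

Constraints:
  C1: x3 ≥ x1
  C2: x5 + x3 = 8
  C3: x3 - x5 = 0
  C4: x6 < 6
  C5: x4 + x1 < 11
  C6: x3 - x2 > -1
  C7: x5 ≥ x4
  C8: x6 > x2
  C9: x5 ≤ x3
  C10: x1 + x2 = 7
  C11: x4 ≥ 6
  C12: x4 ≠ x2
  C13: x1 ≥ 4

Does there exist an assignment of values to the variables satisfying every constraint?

Unsatisfiable

From constraints 7 and 11: x5 ≥ x4 ≥ 6. From constraints 1 and 13: x3 ≥ x1 ≥ 4. Hence x5 + x3 ≥ 10. But constraint 2 requires x5 + x3 = 8, and 8 < 10. Contradiction.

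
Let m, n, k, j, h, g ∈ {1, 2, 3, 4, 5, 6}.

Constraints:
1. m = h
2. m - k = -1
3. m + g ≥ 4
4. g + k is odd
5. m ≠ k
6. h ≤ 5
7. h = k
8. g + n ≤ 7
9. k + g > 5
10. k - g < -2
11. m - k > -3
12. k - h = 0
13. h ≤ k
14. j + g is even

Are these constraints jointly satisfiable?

From constraints 1 and 7, m = h = k, so m = k. But constraint 5 says m ≠ k. Contradiction.

Unsatisfiable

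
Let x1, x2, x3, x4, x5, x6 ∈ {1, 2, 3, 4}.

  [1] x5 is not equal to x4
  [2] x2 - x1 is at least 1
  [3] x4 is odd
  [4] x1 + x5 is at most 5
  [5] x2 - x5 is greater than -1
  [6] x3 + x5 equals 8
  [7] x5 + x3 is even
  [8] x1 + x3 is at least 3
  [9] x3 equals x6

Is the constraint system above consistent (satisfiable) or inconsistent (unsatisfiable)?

Try x1 = 1, x2 = 4, x3 = 4, x4 = 3, x5 = 4, x6 = 4.
Check constraint 2: x2 - x1 = 3; constraint 4: x1 + x5 = 5. The remaining constraints are straightforward to verify.

Satisfiable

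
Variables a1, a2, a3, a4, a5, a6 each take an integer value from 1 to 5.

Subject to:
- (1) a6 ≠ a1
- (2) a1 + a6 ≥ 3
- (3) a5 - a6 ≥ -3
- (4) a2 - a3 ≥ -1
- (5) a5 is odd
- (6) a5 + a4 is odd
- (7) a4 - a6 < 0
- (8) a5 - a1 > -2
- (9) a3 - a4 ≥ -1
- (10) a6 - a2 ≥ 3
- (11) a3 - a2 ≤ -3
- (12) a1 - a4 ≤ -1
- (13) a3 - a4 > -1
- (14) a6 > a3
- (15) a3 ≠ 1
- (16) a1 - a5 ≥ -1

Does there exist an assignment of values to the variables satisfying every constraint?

Unsatisfiable

Constraints 3, 9, 10, 11, 12, and 16 give a1 − a5 ≥ -1, a5 − a6 ≥ -3, a6 − a2 ≥ 3, a2 − a3 ≥ 3, a3 − a4 ≥ -1, a4 − a1 ≥ 1.
Adding all 6 inequalities: the left sides telescope to 0, and the right sides sum to (-1) + (-3) + 3 + 3 + (-1) + 1 = 2. So 0 ≥ 2, which is false.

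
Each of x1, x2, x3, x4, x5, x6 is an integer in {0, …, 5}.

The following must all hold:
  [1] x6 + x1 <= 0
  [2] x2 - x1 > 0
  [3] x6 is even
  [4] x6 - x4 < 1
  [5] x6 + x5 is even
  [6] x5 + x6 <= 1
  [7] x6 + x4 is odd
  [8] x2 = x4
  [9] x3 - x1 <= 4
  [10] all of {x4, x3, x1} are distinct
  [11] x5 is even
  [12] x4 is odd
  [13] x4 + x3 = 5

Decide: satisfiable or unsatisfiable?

Satisfiable

Take x1 = 0, x2 = 1, x3 = 4, x4 = 1, x5 = 0, x6 = 0. Then constraint 1: x6 + x1 = 0; constraint 2: x2 - x1 = 1, and every other listed constraint is also met.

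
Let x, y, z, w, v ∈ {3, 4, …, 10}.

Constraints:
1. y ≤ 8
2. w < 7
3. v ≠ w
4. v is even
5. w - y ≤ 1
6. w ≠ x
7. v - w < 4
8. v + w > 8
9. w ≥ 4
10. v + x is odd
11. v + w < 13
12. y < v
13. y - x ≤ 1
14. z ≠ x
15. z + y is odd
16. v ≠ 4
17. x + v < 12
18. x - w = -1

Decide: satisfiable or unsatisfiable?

Take x = 3, y = 3, z = 10, w = 4, v = 6. Then constraint 5: w - y = 1; constraint 7: v - w = 2; constraint 8: v + w = 10, and every other listed constraint is also met.

Satisfiable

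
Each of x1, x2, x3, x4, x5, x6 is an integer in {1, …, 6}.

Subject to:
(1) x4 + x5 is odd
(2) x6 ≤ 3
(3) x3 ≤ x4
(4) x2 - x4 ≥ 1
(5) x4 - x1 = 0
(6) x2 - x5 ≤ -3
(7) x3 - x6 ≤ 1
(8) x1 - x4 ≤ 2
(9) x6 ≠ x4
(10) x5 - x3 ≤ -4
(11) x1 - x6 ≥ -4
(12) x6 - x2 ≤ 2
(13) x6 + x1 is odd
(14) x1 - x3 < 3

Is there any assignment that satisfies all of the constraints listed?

Unsatisfiable

Constraints 4, 6, 7, 8, 10, and 11 give x5 − x2 ≥ 3, x2 − x4 ≥ 1, x4 − x1 ≥ -2, x1 − x6 ≥ -4, x6 − x3 ≥ -1, x3 − x5 ≥ 4.
Adding all 6 inequalities: the left sides telescope to 0, and the right sides sum to 3 + 1 + (-2) + (-4) + (-1) + 4 = 1. So 0 ≥ 1, which is false.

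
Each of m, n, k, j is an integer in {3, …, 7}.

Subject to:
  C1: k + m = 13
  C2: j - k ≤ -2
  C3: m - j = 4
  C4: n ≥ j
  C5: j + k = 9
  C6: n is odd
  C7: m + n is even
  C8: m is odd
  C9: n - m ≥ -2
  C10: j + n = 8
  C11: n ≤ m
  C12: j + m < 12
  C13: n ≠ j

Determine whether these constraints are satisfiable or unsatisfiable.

Try m = 7, n = 5, k = 6, j = 3.
Check constraint 1: k + m = 13; constraint 2: j - k = -3. The remaining constraints are straightforward to verify.

Satisfiable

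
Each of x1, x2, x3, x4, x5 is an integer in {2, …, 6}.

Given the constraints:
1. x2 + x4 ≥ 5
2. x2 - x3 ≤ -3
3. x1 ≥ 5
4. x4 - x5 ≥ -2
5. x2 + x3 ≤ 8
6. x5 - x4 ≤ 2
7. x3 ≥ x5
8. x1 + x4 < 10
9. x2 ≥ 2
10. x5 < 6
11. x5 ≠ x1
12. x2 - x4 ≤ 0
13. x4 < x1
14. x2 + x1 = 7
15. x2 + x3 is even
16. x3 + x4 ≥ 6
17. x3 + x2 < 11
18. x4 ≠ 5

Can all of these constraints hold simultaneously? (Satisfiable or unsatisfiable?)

Setting (x1, x2, x3, x4, x5) = (5, 2, 6, 3, 2) satisfies everything: constraint 1: x2 + x4 = 5; constraint 2: x2 - x3 = -4, and the others follow.

Satisfiable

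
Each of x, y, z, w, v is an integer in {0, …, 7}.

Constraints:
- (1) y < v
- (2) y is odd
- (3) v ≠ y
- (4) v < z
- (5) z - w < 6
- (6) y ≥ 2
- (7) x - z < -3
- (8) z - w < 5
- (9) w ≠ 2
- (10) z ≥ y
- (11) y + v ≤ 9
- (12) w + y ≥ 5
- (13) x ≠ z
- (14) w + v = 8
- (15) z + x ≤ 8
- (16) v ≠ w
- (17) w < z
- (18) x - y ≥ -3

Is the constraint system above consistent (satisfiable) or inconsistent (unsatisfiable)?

Take x = 2, y = 3, z = 6, w = 3, v = 5. Then constraint 5: z - w = 3; constraint 7: x - z = -4; constraint 8: z - w = 3, and every other listed constraint is also met.

Satisfiable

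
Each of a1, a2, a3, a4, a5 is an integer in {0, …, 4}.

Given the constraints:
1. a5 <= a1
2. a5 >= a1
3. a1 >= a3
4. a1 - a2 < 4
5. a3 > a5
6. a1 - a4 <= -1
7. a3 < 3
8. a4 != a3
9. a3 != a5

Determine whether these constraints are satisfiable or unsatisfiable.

Unsatisfiable

Constraints 2, 3, and 5 give a3 ≤ a1, a1 ≤ a5, a5 < a3. Chaining: a3 ≤ a1 ≤ a5 < a3, which forces a3 < a3 — impossible.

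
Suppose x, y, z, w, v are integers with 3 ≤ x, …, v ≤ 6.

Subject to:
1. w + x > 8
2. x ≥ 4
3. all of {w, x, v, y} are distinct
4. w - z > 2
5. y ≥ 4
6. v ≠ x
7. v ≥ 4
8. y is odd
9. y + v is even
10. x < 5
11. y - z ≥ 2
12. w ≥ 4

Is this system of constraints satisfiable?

Unsatisfiable

Constraints 2, 5, 7, and 12 confine each of w, x, v, y to the 3 values {4, …, 6} (the domain already gives each ≤ 6).
Constraint 3 requires all 4 of them to be distinct, but only 3 values are available — impossible by the pigeonhole principle.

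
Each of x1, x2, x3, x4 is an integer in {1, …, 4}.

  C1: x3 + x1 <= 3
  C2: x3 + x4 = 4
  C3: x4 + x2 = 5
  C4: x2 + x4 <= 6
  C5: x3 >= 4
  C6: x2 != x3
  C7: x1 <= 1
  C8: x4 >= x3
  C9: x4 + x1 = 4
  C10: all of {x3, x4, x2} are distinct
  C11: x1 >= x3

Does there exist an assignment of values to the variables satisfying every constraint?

From constraints 5 and 11: x1 ≥ x3 and x3 ≥ 4, so x1 ≥ 4. From constraint 7: x1 ≤ 1. But 1 < 4, so no value of x1 works.

Unsatisfiable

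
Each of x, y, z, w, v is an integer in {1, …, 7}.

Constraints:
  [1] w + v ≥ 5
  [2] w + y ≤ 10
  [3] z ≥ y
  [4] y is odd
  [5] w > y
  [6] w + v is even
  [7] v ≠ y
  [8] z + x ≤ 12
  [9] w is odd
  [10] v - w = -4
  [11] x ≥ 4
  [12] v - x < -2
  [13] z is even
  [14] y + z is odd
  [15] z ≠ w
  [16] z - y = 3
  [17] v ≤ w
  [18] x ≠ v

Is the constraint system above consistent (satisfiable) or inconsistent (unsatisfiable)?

Satisfiable

Try x = 4, y = 3, z = 6, w = 5, v = 1.
Check constraint 1: w + v = 6; constraint 2: w + y = 8. The remaining constraints are straightforward to verify.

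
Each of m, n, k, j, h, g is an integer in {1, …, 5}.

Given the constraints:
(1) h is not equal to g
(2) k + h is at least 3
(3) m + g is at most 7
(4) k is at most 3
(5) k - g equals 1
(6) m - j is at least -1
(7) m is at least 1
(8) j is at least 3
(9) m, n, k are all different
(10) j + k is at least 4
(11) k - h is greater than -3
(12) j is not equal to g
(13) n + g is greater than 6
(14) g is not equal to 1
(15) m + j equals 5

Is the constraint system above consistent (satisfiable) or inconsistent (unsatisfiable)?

Try m = 2, n = 5, k = 3, j = 3, h = 3, g = 2.
Check constraint 2: k + h = 6; constraint 3: m + g = 4; constraint 5: k - g = 1. The remaining constraints are straightforward to verify.

Satisfiable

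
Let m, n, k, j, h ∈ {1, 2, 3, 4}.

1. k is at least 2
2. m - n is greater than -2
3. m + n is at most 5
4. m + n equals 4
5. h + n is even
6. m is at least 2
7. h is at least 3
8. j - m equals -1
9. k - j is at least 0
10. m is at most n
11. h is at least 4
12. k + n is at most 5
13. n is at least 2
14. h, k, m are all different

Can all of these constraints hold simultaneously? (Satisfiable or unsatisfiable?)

Try m = 2, n = 2, k = 3, j = 1, h = 4.
Check constraint 2: m - n = 0; constraint 3: m + n = 4. The remaining constraints are straightforward to verify.

Satisfiable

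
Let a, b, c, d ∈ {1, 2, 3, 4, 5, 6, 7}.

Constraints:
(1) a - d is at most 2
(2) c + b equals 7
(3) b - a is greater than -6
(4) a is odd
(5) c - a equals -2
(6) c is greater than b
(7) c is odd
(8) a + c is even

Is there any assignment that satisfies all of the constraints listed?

Satisfiable

Take a = 7, b = 2, c = 5, d = 7. Then constraint 1: a - d = 0; constraint 2: c + b = 7; constraint 3: b - a = -5, and every other listed constraint is also met.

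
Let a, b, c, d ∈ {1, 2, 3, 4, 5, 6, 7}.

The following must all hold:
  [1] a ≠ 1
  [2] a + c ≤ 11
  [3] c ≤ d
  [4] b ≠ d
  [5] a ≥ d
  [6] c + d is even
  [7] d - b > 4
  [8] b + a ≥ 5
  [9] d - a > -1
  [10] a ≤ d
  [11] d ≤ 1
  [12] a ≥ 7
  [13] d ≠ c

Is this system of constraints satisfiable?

Unsatisfiable

From constraints 10 and 12: d ≥ a and a ≥ 7, so d ≥ 7. From constraint 11: d ≤ 1. But 1 < 7, so no value of d works.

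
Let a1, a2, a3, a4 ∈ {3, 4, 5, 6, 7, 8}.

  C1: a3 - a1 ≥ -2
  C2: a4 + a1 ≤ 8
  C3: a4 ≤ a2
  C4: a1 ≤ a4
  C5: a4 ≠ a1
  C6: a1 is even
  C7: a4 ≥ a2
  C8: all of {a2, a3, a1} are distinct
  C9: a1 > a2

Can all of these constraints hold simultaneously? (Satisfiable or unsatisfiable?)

Unsatisfiable

Constraints 3, 4, and 9 give a1 ≤ a4, a4 ≤ a2, a2 < a1. Chaining: a1 ≤ a4 ≤ a2 < a1, which forces a1 < a1 — impossible.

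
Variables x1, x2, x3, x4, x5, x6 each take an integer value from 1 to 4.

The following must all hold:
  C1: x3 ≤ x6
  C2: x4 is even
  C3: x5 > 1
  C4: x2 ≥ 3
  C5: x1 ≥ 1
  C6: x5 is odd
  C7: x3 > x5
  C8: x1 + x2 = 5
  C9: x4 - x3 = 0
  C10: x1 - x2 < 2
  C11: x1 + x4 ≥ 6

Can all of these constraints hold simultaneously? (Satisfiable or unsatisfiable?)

Satisfiable

Try x1 = 2, x2 = 3, x3 = 4, x4 = 4, x5 = 3, x6 = 4.
Check constraint 8: x1 + x2 = 5; constraint 9: x4 - x3 = 0; constraint 10: x1 - x2 = -1. The remaining constraints are straightforward to verify.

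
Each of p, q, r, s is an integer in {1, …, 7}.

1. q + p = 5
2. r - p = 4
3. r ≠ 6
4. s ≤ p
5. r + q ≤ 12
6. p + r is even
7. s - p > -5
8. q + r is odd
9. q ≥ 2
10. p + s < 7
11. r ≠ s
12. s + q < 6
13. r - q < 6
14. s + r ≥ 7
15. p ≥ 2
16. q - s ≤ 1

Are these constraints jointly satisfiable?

The assignment p = 3, q = 2, r = 7, s = 1 works:
  constraint 1 holds since q + p = 5.
  constraint 2 holds since r - p = 4.
The rest check out directly.

Satisfiable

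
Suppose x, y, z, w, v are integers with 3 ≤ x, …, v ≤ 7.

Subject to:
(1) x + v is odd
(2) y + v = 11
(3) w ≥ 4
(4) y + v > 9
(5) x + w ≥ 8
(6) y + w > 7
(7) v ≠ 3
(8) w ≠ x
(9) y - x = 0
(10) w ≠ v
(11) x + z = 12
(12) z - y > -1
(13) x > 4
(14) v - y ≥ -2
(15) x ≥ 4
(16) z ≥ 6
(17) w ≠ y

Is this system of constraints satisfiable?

Take x = 5, y = 5, z = 7, w = 4, v = 6. Then constraint 2: y + v = 11; constraint 4: y + v = 11, and every other listed constraint is also met.

Satisfiable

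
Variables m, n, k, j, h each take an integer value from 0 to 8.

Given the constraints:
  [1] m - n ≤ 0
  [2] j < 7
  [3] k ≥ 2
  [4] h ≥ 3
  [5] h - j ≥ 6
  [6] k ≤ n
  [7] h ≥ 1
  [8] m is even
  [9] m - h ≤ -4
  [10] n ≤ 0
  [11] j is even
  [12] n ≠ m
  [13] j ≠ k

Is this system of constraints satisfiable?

Unsatisfiable

From constraints 3 and 6: n ≥ k and k ≥ 2, so n ≥ 2. From constraint 10: n ≤ 0. But 0 < 2, so no value of n works.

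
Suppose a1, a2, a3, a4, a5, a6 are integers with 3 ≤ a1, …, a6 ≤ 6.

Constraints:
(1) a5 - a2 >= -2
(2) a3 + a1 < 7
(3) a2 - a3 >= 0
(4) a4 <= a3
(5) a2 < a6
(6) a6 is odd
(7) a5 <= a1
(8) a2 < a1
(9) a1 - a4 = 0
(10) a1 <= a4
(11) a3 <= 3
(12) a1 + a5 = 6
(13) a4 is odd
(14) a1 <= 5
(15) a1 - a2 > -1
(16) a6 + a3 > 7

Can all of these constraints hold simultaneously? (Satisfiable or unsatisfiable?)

Unsatisfiable

Constraints 3, 4, 8, and 10 give a1 ≤ a4, a4 ≤ a3, a3 ≤ a2, a2 < a1. Chaining: a1 ≤ a4 ≤ a3 ≤ a2 < a1, which forces a1 < a1 — impossible.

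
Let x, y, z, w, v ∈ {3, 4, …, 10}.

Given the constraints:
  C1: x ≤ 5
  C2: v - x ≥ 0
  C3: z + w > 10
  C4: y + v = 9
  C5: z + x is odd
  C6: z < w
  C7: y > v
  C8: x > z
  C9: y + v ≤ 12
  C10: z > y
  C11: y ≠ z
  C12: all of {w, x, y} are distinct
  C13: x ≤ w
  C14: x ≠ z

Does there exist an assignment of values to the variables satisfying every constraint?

Constraints 2, 7, 8, and 10 give y < z, z < x, x ≤ v, v < y. Chaining: y < z < x ≤ v < y, which forces y < y — impossible.

Unsatisfiable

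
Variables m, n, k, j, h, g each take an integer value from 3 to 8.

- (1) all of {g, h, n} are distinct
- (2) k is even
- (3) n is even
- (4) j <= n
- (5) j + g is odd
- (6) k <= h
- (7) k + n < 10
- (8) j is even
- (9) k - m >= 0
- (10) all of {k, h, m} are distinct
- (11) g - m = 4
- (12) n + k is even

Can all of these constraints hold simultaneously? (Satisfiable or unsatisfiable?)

Setting (m, n, k, j, h, g) = (3, 4, 4, 4, 8, 7) satisfies everything: constraint 7: k + n = 8; constraint 9: k - m = 1; constraint 11: g - m = 4, and the others follow.

Satisfiable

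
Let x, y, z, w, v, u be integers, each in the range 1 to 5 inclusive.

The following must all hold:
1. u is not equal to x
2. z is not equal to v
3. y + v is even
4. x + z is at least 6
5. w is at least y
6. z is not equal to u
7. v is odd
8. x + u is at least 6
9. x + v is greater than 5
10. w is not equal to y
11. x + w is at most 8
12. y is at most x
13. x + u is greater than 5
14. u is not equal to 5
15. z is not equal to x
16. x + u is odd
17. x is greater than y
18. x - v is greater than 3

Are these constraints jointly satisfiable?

Satisfiable

Try x = 5, y = 1, z = 4, w = 3, v = 1, u = 2.
Check constraint 4: x + z = 9; constraint 8: x + u = 7; constraint 9: x + v = 6. The remaining constraints are straightforward to verify.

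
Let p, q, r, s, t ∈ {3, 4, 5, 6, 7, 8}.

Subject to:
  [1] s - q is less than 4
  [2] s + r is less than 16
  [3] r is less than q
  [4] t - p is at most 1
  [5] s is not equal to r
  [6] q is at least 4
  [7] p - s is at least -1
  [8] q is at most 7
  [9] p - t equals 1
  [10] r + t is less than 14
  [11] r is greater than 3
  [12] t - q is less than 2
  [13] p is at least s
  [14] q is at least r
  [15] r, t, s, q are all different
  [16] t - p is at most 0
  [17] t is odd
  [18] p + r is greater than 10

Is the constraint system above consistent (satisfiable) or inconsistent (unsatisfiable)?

Setting (p, q, r, s, t) = (8, 6, 5, 8, 7) satisfies everything: constraint 1: s - q = 2; constraint 2: s + r = 13, and the others follow.

Satisfiable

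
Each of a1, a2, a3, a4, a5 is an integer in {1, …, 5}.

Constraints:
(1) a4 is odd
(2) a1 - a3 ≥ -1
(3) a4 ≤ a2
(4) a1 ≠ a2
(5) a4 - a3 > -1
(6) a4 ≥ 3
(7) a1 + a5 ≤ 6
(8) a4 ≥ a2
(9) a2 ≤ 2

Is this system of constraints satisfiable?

Unsatisfiable

From constraints 3 and 6: a2 ≥ a4 and a4 ≥ 3, so a2 ≥ 3. From constraint 9: a2 ≤ 2. But 2 < 3, so no value of a2 works.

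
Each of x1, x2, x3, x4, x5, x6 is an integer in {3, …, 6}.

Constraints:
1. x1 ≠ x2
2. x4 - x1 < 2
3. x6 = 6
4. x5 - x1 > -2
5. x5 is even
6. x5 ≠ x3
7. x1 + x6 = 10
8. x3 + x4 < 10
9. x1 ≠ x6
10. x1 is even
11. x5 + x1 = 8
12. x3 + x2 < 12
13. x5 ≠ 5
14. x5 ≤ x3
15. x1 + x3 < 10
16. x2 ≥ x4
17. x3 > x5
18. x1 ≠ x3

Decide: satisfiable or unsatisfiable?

Setting (x1, x2, x3, x4, x5, x6) = (4, 6, 5, 4, 4, 6) satisfies everything: constraint 2: x4 - x1 = 0; constraint 4: x5 - x1 = 0; constraint 7: x1 + x6 = 10, and the others follow.

Satisfiable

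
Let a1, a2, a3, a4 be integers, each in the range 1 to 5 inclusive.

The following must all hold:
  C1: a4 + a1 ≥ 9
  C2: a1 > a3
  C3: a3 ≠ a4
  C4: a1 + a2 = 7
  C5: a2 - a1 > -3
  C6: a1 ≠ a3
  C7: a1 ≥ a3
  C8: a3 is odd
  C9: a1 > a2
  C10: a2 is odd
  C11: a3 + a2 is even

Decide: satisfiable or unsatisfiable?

Satisfiable

Take a1 = 4, a2 = 3, a3 = 1, a4 = 5. Then constraint 1: a4 + a1 = 9; constraint 4: a1 + a2 = 7; constraint 5: a2 - a1 = -1, and every other listed constraint is also met.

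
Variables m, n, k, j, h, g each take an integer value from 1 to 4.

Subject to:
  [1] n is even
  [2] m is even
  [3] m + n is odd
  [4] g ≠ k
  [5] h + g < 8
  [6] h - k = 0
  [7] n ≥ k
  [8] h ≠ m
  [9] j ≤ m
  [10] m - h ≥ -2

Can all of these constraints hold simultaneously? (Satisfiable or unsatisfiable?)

Unsatisfiable

Constraint 2 makes m even and constraint 1 makes n even, so m + n must be even. Constraint 3 says m + n is odd — contradiction.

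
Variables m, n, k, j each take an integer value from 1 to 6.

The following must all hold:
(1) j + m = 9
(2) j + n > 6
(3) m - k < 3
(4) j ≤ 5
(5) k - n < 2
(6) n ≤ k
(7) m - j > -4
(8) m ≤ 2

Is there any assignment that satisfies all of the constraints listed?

Unsatisfiable

From constraint 4: j ≤ 5. From constraint 8: m ≤ 2. Hence j + m ≤ 7. But constraint 1 requires j + m = 9, and 9 > 7. Contradiction.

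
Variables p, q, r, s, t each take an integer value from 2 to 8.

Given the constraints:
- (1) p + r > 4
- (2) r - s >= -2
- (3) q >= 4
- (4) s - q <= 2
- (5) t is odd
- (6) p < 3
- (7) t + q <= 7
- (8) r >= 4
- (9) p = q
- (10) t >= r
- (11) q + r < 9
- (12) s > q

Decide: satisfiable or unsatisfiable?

From constraints 8 and 10: t ≥ r ≥ 4. From constraint 3: q ≥ 4. Hence t + q ≥ 8. But constraint 7 requires t + q ≤ 7, and 7 < 8. Contradiction.

Unsatisfiable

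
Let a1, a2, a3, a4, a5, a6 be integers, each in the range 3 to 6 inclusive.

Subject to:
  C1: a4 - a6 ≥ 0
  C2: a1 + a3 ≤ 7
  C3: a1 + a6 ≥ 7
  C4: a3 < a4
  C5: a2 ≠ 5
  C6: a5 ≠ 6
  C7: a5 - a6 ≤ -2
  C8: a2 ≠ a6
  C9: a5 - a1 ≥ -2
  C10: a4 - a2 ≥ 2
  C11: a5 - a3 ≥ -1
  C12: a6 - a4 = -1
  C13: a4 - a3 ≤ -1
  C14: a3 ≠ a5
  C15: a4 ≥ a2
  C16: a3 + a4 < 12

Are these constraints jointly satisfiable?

Unsatisfiable

Constraints 1, 7, 11, and 13 give a6 − a5 ≥ 2, a5 − a3 ≥ -1, a3 − a4 ≥ 1, a4 − a6 ≥ 0.
Adding all 4 inequalities: the left sides telescope to 0, and the right sides sum to 2 + (-1) + 1 + 0 = 2. So 0 ≥ 2, which is false.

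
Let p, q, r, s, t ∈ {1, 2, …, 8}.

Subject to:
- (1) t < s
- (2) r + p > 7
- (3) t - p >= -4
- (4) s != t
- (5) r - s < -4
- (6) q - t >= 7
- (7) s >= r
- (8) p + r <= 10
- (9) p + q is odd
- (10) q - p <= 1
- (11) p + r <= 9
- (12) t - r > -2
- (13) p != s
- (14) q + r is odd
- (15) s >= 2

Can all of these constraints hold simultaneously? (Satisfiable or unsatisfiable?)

Constraints 3, 6, and 10 give t − p ≥ -4, p − q ≥ -1, q − t ≥ 7.
Adding all 3 inequalities: the left sides telescope to 0, and the right sides sum to (-4) + (-1) + 7 = 2. So 0 ≥ 2, which is false.

Unsatisfiable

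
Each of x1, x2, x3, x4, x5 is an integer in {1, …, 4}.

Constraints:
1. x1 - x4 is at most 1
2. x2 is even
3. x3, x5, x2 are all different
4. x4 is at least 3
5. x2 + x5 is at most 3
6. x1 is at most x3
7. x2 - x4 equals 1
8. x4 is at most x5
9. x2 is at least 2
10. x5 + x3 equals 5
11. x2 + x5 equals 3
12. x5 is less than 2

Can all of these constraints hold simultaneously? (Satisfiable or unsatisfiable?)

From constraint 9: x2 ≥ 2. From constraints 4 and 8: x5 ≥ x4 ≥ 3. Hence x2 + x5 ≥ 5. But constraint 11 requires x2 + x5 = 3, and 3 < 5. Contradiction.

Unsatisfiable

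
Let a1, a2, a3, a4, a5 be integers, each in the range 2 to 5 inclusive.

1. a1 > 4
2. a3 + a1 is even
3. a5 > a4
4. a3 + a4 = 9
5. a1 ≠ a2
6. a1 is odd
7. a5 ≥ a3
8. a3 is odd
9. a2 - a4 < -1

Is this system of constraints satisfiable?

Try a1 = 5, a2 = 2, a3 = 5, a4 = 4, a5 = 5.
Check constraint 2: a3 + a1 = 10 is even; constraint 4: a3 + a4 = 9; constraint 9: a2 - a4 = -2. The remaining constraints are straightforward to verify.

Satisfiable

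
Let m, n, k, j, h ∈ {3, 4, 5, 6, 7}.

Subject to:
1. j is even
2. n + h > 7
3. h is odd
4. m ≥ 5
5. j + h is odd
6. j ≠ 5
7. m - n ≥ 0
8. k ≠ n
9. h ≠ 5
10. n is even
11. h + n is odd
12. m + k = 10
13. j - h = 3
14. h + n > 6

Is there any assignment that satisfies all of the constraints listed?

The assignment m = 7, n = 6, k = 3, j = 6, h = 3 works:
  constraint 2 holds since n + h = 9.
  constraint 7 holds since m - n = 1.
  constraint 12 holds since m + k = 10.
The rest check out directly.

Satisfiable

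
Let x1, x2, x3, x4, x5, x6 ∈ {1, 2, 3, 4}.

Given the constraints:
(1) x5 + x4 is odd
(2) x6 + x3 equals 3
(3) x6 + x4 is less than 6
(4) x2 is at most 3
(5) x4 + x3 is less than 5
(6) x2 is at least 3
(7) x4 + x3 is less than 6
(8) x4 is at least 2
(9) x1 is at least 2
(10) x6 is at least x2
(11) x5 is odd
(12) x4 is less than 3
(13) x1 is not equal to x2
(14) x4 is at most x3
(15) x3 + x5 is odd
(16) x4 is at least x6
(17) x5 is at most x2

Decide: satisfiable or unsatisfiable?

From constraints 6 and 10: x6 ≥ x2 ≥ 3. From constraints 8 and 14: x3 ≥ x4 ≥ 2. Hence x6 + x3 ≥ 5. But constraint 2 requires x6 + x3 = 3, and 3 < 5. Contradiction.

Unsatisfiable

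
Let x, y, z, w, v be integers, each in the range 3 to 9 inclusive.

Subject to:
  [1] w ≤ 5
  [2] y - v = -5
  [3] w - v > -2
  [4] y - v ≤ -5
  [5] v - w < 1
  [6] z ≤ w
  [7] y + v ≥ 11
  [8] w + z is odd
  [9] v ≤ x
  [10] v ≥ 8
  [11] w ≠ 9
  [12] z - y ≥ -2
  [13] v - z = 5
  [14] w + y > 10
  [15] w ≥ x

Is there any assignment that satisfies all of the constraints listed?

From constraints 9 and 10: x ≥ v and v ≥ 8, so x ≥ 8. From constraints 1 and 15: x ≤ w and w ≤ 5, so x ≤ 5. But 5 < 8, so no value of x works.

Unsatisfiable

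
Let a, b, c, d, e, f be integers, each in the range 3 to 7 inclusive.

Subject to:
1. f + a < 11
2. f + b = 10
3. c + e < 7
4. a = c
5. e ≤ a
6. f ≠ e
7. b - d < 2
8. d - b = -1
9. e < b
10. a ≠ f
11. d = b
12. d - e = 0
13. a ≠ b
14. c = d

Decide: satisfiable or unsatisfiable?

From constraints 4, 11, and 14, a = c = d = b, so a = b. But constraint 13 says a ≠ b. Contradiction.

Unsatisfiable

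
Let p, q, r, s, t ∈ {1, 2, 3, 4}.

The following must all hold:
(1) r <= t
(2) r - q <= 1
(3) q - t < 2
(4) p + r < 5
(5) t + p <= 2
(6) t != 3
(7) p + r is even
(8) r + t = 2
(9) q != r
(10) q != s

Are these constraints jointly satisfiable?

Satisfiable

One satisfying assignment is p = 1, q = 2, r = 1, s = 1, t = 1.
For the less obvious constraints — constraint 2: r - q = -1; constraint 3: q - t = 1 — and the others hold by inspection.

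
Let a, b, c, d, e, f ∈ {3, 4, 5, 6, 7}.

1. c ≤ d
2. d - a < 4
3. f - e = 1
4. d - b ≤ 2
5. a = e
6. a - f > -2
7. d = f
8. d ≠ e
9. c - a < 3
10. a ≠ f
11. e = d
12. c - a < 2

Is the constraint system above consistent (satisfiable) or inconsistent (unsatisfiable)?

Unsatisfiable

From constraints 5, 7, and 11, a = e = d = f, so a = f. But constraint 10 says a ≠ f. Contradiction.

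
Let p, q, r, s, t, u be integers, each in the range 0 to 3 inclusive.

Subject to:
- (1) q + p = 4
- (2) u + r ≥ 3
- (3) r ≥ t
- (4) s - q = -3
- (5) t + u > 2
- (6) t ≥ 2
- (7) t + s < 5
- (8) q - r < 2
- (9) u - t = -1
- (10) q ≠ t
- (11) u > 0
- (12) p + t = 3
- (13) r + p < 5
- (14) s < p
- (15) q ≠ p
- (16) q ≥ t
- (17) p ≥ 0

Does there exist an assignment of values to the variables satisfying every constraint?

Satisfiable

Setting (p, q, r, s, t, u) = (1, 3, 3, 0, 2, 1) satisfies everything: constraint 1: q + p = 4; constraint 2: u + r = 4; constraint 4: s - q = -3, and the others follow.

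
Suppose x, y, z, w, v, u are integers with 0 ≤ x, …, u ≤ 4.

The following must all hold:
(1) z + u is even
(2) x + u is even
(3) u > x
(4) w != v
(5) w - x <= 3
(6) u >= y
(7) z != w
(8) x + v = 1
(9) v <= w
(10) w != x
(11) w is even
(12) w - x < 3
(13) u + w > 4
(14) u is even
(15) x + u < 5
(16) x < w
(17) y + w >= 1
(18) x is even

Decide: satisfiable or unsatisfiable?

The assignment x = 0, y = 0, z = 4, w = 2, v = 1, u = 4 works:
  constraint 5 holds since w - x = 2.
  constraint 8 holds since x + v = 1.
  constraint 12 holds since w - x = 2.
The rest check out directly.

Satisfiable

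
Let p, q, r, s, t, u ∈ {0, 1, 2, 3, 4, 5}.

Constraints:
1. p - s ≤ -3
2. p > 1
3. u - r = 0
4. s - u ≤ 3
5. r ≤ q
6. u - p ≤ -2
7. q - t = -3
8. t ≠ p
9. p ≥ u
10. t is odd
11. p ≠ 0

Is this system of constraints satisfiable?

Unsatisfiable

Constraints 1, 4, and 6 give p − u ≥ 2, u − s ≥ -3, s − p ≥ 3.
Adding all 3 inequalities: the left sides telescope to 0, and the right sides sum to 2 + (-3) + 3 = 2. So 0 ≥ 2, which is false.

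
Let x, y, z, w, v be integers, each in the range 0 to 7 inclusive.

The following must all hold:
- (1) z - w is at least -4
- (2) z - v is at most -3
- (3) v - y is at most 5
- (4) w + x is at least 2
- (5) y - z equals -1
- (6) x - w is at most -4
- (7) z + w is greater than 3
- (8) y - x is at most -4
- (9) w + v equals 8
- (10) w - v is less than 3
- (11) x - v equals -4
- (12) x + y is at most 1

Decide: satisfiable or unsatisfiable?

Unsatisfiable

Constraints 1, 2, 3, 6, and 8 give z − w ≥ -4, w − x ≥ 4, x − y ≥ 4, y − v ≥ -5, v − z ≥ 3.
Adding all 5 inequalities: the left sides telescope to 0, and the right sides sum to (-4) + 4 + 4 + (-5) + 3 = 2. So 0 ≥ 2, which is false.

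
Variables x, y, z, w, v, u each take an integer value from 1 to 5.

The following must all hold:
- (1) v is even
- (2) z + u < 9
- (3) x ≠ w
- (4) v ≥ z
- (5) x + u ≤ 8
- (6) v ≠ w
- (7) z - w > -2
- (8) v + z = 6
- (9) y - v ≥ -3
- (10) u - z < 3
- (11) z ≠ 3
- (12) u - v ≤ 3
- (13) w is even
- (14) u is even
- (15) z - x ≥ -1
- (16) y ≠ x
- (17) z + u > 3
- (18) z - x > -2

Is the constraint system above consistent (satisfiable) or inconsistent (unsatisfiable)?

Satisfiable

Setting (x, y, z, w, v, u) = (3, 4, 2, 2, 4, 4) satisfies everything: constraint 2: z + u = 6; constraint 5: x + u = 7, and the others follow.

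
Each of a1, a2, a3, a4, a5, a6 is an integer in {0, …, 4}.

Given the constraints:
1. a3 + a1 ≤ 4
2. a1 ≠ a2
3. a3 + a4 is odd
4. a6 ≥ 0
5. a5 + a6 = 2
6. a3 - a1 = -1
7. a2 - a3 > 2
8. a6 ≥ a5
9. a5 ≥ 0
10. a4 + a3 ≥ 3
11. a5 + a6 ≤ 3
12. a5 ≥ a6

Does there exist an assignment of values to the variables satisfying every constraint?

Take a1 = 2, a2 = 4, a3 = 1, a4 = 2, a5 = 1, a6 = 1. Then constraint 1: a3 + a1 = 3; constraint 5: a5 + a6 = 2, and every other listed constraint is also met.

Satisfiable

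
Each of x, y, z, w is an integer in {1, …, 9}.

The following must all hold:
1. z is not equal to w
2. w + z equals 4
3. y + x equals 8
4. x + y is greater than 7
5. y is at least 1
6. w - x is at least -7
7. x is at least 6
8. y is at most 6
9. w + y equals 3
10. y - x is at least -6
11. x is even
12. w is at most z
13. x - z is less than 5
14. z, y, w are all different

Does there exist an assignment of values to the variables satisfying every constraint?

Satisfiable

One satisfying assignment is x = 6, y = 2, z = 3, w = 1.
For the less obvious constraints — constraint 2: w + z = 4; constraint 3: y + x = 8 — and the others hold by inspection.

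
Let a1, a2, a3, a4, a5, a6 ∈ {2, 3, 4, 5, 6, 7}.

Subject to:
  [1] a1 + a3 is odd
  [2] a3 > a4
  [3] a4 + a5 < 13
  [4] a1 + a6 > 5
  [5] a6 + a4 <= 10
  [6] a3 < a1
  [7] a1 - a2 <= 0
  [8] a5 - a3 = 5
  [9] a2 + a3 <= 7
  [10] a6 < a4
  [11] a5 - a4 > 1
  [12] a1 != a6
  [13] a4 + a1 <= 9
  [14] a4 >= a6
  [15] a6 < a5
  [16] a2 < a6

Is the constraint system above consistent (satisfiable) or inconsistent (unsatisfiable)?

Unsatisfiable

Constraints 2, 6, 7, 10, and 16 give a6 < a4, a4 < a3, a3 < a1, a1 ≤ a2, a2 < a6. Chaining: a6 < a4 < a3 < a1 ≤ a2 < a6, which forces a6 < a6 — impossible.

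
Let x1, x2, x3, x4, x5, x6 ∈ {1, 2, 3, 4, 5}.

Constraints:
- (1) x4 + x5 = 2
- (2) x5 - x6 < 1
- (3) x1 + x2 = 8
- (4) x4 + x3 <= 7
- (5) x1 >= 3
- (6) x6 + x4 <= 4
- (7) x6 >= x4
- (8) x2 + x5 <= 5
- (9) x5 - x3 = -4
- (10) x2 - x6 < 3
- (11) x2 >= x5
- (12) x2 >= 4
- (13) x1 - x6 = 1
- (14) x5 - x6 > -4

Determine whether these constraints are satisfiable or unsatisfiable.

Satisfiable

One satisfying assignment is x1 = 4, x2 = 4, x3 = 5, x4 = 1, x5 = 1, x6 = 3.
For the less obvious constraints — constraint 1: x4 + x5 = 2; constraint 2: x5 - x6 = -2; constraint 3: x1 + x2 = 8 — and the others hold by inspection.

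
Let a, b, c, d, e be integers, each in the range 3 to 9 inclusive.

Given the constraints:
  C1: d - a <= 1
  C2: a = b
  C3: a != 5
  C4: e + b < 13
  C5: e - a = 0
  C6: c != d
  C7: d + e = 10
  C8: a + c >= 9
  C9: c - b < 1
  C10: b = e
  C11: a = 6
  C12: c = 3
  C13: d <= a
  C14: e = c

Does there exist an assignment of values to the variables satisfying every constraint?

Constraint 11 fixes a = 6 and constraint 12 fixes c = 3. Constraints 2, 10, and 14 give a = b = e = c, so a = c. But 6 ≠ 3 — contradiction.

Unsatisfiable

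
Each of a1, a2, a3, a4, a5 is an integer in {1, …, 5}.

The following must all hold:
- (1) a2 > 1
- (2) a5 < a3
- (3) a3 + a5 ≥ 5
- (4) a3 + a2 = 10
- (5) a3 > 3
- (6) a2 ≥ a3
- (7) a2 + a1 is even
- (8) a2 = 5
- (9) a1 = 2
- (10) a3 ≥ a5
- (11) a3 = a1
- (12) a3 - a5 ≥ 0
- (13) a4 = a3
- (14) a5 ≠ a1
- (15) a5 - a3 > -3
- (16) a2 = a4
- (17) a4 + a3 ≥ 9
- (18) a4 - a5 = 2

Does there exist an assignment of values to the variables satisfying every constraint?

Constraint 8 fixes a2 = 5 and constraint 9 fixes a1 = 2. Constraints 11, 13, and 16 give a2 = a4 = a3 = a1, so a2 = a1. But 5 ≠ 2 — contradiction.

Unsatisfiable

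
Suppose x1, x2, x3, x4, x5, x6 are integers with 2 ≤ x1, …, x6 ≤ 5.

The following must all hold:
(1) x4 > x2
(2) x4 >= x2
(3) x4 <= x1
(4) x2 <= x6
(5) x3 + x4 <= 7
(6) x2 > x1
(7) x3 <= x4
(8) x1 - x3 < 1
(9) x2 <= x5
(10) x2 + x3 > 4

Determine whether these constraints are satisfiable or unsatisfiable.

Constraints 1, 3, and 6 give x1 < x2, x2 < x4, x4 ≤ x1. Chaining: x1 < x2 < x4 ≤ x1, which forces x1 < x1 — impossible.

Unsatisfiable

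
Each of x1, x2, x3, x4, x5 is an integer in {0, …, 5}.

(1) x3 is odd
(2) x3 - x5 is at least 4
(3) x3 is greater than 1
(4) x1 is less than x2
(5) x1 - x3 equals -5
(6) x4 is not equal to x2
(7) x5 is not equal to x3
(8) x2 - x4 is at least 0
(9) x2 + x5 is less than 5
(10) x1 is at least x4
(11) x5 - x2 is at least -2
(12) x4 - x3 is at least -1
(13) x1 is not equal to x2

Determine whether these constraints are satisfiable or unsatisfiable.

Unsatisfiable

Constraints 2, 8, 11, and 12 give x3 − x5 ≥ 4, x5 − x2 ≥ -2, x2 − x4 ≥ 0, x4 − x3 ≥ -1.
Adding all 4 inequalities: the left sides telescope to 0, and the right sides sum to 4 + (-2) + 0 + (-1) = 1. So 0 ≥ 1, which is false.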